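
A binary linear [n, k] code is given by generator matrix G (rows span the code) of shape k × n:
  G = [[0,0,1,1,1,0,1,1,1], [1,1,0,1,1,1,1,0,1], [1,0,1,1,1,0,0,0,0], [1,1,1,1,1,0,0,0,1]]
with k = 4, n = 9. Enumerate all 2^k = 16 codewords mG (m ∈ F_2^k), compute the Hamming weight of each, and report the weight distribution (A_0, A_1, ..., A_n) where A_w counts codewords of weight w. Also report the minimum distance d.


Weight distribution: A_0 = 1, A_2 = 1, A_3 = 1, A_4 = 3, A_5 = 6, A_6 = 3, A_7 = 1. Minimum distance d = 2.

Enumerate all 2^4 = 16 messages m ∈ F_2^4.
For each, compute codeword c = mG in F_2^9, then tally its weight.
  m = 0000 → c = 000000000, weight = 0.
  m = 1000 → c = 001110111, weight = 6.
  m = 0100 → c = 110111101, weight = 7.
  m = 1100 → c = 111001010, weight = 5.
  m = 0010 → c = 101110000, weight = 4.
  m = 1010 → c = 100000111, weight = 4.
  m = 0110 → c = 011001101, weight = 5.
  m = 1110 → c = 010111010, weight = 5.
  m = 0001 → c = 111110001, weight = 6.
  m = 1001 → c = 110000110, weight = 4.
  m = 0101 → c = 001001100, weight = 3.
  m = 1101 → c = 000111011, weight = 5.
  m = 0011 → c = 010000001, weight = 2.
  m = 1011 → c = 011110110, weight = 6.
  m = 0111 → c = 100111100, weight = 5.
  m = 1111 → c = 101001011, weight = 5.
Tally weights:
  weight 0: 1 codewords.
  weight 2: 1 codewords.
  weight 3: 1 codewords.
  weight 4: 3 codewords.
  weight 5: 6 codewords.
  weight 6: 3 codewords.
  weight 7: 1 codewords.
Minimum distance d = smallest w > 0 with A_w > 0 = 2.
Sanity: Σ A_w = 16 = 2^4 = 16 ✓.


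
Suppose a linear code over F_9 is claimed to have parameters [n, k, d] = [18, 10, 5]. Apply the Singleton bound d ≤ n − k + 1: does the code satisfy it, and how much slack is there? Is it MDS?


Singleton RHS = n − k + 1 = 9, slack = 4, bound satisfied, not MDS.

Singleton bound: d ≤ n − k + 1.
Here n = 18, k = 10, so n − k + 1 = 9.
Given d = 5, check d ≤ 9: YES.
Slack = (n − k + 1) − d = 4.
The code is NOT MDS (slack = 4 > 0).
Description: the claimed parameters are [18, 10, 5]_9; such a code would be non-MDS.


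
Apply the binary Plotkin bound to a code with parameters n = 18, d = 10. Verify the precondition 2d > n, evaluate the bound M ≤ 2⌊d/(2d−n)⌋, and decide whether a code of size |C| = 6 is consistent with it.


Plotkin bound M ≤ 10; given |C| = 6 ≤ bound (satisfied).

Check applicability: 2d = 20, n = 18.
2d − n = 2 > 0, so Plotkin applies.
Compute d/(2d−n) = 10/2 ≈ 5.0000.
⌊d/(2d−n)⌋ = 5.
Plotkin bound: M ≤ 2·5 = 10.
Given |C| = 6, check: satisfied.
This |C| is below the Plotkin bound.


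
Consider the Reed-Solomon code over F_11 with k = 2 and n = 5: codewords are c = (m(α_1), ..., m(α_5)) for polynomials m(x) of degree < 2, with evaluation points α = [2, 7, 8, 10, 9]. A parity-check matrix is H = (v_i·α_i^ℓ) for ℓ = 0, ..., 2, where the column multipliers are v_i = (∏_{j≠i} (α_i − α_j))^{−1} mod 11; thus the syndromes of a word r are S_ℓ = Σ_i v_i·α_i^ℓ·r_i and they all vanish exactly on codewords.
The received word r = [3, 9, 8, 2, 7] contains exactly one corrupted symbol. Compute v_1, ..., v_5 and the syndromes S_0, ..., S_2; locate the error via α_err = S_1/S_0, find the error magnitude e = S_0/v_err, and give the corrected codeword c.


S = (10, 1, 10), error at position 4, error magnitude e = 7, c = [3, 9, 8, 6, 7].

Step 1: column multipliers v_i = (∏_{j≠i}(α_i − α_j))^{−1} mod 11.
  i = 1 (α = 2): (2−7)(2−8)(2−10)(2−9) = (−5)·(−6)·(−8)·(−7) = 1680 ≡ 8, so v_1 = 8^{−1} = 7 (mod 11).
  i = 2 (α = 7): (7−2)(7−8)(7−10)(7−9) = 5·(−1)·(−3)·(−2) = −30 ≡ 3, so v_2 = 3^{−1} = 4 (mod 11).
  i = 3 (α = 8): (8−2)(8−7)(8−10)(8−9) = 6·1·(−2)·(−1) = 12 ≡ 1, so v_3 = 1^{−1} = 1 (mod 11).
  i = 4 (α = 10): (10−2)(10−7)(10−8)(10−9) = 8·3·2·1 = 48 ≡ 4, so v_4 = 4^{−1} = 3 (mod 11).
  i = 5 (α = 9): (9−2)(9−7)(9−8)(9−10) = 7·2·1·(−1) = −14 ≡ 8, so v_5 = 8^{−1} = 7 (mod 11).
  v = [7, 4, 1, 3, 7].
Step 2: syndromes of r = [3, 9, 8, 2, 7] (all sums mod 11).
  S_0 = Σ v_i r_i = 7·3 + 4·9 + 1·8 + 3·2 + 7·7 = 120 ≡ 10.
  S_1 = Σ v_i α_i r_i = 7·2·3 + 4·7·9 + 1·8·8 + 3·10·2 + 7·9·7 = 859 ≡ 1.
  α_i^2 mod 11 = [4, 5, 9, 1, 4].
  S_2 = Σ v_i α_i^2 r_i = 7·4·3 + 4·5·9 + 1·9·8 + 3·1·2 + 7·4·7 = 538 ≡ 10.
  S = (10, 1, 10) ≠ 0, so r is not a codeword (an error is present).
Step 3: locate the error. For a single error e at position i, S_ℓ = v_i·e·α_i^ℓ, so α_err = S_1/S_0.
  S_0^{−1} = 10^{−1} = 10 (mod 11), so α_err = 1·10 = 10 ≡ 10 = α_4. Error position i = 4.
  Consistency check: S_2/S_1 = 10·1 = 10 ≡ 10 = α_err ✓ (single-error assumption holds).
Step 4: error magnitude e = S_0/v_4 = S_0·∏_{j≠4}(α_4 − α_j) = 10·4 = 40 ≡ 7 (mod 11).
Step 5: correct position 4: c_4 = r_4 − e = 2 − 7 ≡ 6 (mod 11). Hence c = [3, 9, 8, 6, 7].
  Check: interpolating c through the α_i gives m(x) = 5 + 10·x (degree < 2) with m(α_i) = c_i for every i, so c is indeed a codeword.


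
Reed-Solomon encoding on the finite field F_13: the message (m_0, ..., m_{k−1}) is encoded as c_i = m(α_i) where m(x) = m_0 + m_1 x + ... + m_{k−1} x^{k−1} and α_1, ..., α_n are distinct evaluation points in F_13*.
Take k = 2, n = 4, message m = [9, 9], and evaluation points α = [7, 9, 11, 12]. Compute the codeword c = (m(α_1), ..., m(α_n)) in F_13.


c = [7, 12, 4, 0]

Message polynomial: m(x) = 9 + 9·x (mod 13).
For each evaluation point α_i, compute m(α_i) mod 13:
  α_1 = 7: Horner steps 9 → 7, so m(7) = 7.
  α_2 = 9: Horner steps 9 → 12, so m(9) = 12.
  α_3 = 11: Horner steps 9 → 4, so m(11) = 4.
  α_4 = 12: Horner steps 9 → 0, so m(12) = 0.
Codeword c = [7, 12, 4, 0] ∈ F_13^4.


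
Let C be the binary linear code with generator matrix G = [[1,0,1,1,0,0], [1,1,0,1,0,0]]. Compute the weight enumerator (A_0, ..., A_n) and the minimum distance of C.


Weight distribution: A_0 = 1, A_2 = 1, A_3 = 2. Minimum distance d = 2.

Enumerate all 2^2 = 4 messages m ∈ F_2^2.
For each, compute codeword c = mG in F_2^6, then tally its weight.
  m = 00 → c = 000000, weight = 0.
  m = 10 → c = 101100, weight = 3.
  m = 01 → c = 110100, weight = 3.
  m = 11 → c = 011000, weight = 2.
Tally weights:
  weight 0: 1 codewords.
  weight 2: 1 codewords.
  weight 3: 2 codewords.
Minimum distance d = smallest w > 0 with A_w > 0 = 2.
Sanity: Σ A_w = 4 = 2^2 = 4 ✓.


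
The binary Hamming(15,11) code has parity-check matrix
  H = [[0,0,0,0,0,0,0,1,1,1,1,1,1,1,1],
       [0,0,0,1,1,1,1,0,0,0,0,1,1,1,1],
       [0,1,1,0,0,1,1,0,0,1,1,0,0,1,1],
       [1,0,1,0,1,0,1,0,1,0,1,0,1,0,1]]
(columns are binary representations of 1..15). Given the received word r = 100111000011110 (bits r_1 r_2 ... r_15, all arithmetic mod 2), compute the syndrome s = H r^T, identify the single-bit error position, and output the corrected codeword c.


s = (0, 0, 1, 0)^T, error position = 2, corrected codeword c = 110111000011110

Compute s = H r^T mod 2 one row at a time:
  s_1 = 0 + 0 + 0 + 1 + 1 + 1 + 1 + 0 = 4 ≡ 0 (mod 2).
  s_2 = 1 + 1 + 1 + 0 + 1 + 1 + 1 + 0 = 6 ≡ 0 (mod 2).
  s_3 = 0 + 0 + 1 + 0 + 0 + 1 + 1 + 0 = 3 ≡ 1 (mod 2).
  s_4 = 1 + 0 + 1 + 0 + 0 + 1 + 1 + 0 = 4 ≡ 0 (mod 2).
s = (0, 0, 1, 0)^T — this equals column 2 of H (binary 0010), so error is at position 2.
Correct: flip bit 2 of r = 100111000011110 to get c = 110111000011110.


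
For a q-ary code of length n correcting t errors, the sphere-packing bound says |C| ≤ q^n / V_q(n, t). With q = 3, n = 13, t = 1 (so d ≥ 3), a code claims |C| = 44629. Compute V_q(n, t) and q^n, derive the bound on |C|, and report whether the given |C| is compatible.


V_q(n, t) = 27, q^n = 1594323, Hamming bound = 59049, |C| = 44629 ≤ bound (satisfied).

Step 1: Compute V_q(n, t) = Σ_{j=0}^1 C(n, j) (q−1)^j.
  j = 0: C(13,0)·(2)^0 = 1·1 = 1.
  j = 1: C(13,1)·(2)^1 = 13·2 = 26.
  V_q(n, t) = 1 + 26 = 27.
Step 2: q^n = 3^13 = 1594323.
Step 3: Hamming bound ⌊q^n / V_q(n,t)⌋ = ⌊1594323/27⌋ = 59049.
Step 4: Compare |C| = 44629 to 59049: satisfied.
The claimed |C| lies below the Hamming bound.


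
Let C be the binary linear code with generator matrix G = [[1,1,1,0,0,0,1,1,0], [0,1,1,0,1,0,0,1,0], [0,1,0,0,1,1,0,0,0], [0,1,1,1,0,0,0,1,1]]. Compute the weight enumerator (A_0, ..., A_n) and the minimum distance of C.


Weight distribution: A_0 = 1, A_3 = 4, A_4 = 4, A_5 = 2, A_6 = 2, A_7 = 2, A_8 = 1. Minimum distance d = 3.

Enumerate all 2^4 = 16 messages m ∈ F_2^4.
For each, compute codeword c = mG in F_2^9, then tally its weight.
  m = 0000 → c = 000000000, weight = 0.
  m = 1000 → c = 111000110, weight = 5.
  m = 0100 → c = 011010010, weight = 4.
  m = 1100 → c = 100010100, weight = 3.
  m = 0010 → c = 010011000, weight = 3.
  m = 1010 → c = 101011110, weight = 6.
  m = 0110 → c = 001001010, weight = 3.
  m = 1110 → c = 110001100, weight = 4.
  m = 0001 → c = 011100011, weight = 5.
  m = 1001 → c = 100100101, weight = 4.
  m = 0101 → c = 000110001, weight = 3.
  m = 1101 → c = 111110111, weight = 8.
  m = 0011 → c = 001111011, weight = 6.
  m = 1011 → c = 110111101, weight = 7.
  m = 0111 → c = 010101001, weight = 4.
  m = 1111 → c = 101101111, weight = 7.
Tally weights:
  weight 0: 1 codewords.
  weight 3: 4 codewords.
  weight 4: 4 codewords.
  weight 5: 2 codewords.
  weight 6: 2 codewords.
  weight 7: 2 codewords.
  weight 8: 1 codewords.
Minimum distance d = smallest w > 0 with A_w > 0 = 3.
Sanity: Σ A_w = 16 = 2^4 = 16 ✓.


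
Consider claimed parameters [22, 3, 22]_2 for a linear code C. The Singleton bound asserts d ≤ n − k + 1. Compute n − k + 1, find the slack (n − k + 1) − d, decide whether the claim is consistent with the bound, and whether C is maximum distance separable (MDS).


Singleton RHS = n − k + 1 = 20, slack = -2, bound violated (no such code; not MDS).

Singleton bound: d ≤ n − k + 1.
Here n = 22, k = 3, so n − k + 1 = 20.
Given d = 22, check d ≤ 20: NO.
Slack = (n − k + 1) − d = -2.
The slack is negative: d = 22 exceeds n − k + 1 = 20 by 2, so the Singleton bound is violated and no linear [22, 3, 22]_2 code can exist. In particular it is not MDS (MDS requires d = n − k + 1 exactly).
Description: the claimed parameters are [22, 3, 22]_2; such a code would be impossible (violates the Singleton bound).


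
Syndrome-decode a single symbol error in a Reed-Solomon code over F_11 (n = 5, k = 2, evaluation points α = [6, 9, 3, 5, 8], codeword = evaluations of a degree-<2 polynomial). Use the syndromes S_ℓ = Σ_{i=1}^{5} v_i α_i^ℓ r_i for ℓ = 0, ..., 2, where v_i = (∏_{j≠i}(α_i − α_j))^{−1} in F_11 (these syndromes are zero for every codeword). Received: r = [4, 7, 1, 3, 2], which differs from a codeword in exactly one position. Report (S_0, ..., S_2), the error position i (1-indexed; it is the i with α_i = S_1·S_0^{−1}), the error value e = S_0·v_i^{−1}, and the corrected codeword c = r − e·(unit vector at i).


S = (6, 4, 10), error at position 5, error magnitude e = 7, c = [4, 7, 1, 3, 6].

Step 1: column multipliers v_i = (∏_{j≠i}(α_i − α_j))^{−1} mod 11.
  i = 1 (α = 6): (6−9)(6−3)(6−5)(6−8) = (−3)·3·1·(−2) = 18 ≡ 7, so v_1 = 7^{−1} = 8 (mod 11).
  i = 2 (α = 9): (9−6)(9−3)(9−5)(9−8) = 3·6·4·1 = 72 ≡ 6, so v_2 = 6^{−1} = 2 (mod 11).
  i = 3 (α = 3): (3−6)(3−9)(3−5)(3−8) = (−3)·(−6)·(−2)·(−5) = 180 ≡ 4, so v_3 = 4^{−1} = 3 (mod 11).
  i = 4 (α = 5): (5−6)(5−9)(5−3)(5−8) = (−1)·(−4)·2·(−3) = −24 ≡ 9, so v_4 = 9^{−1} = 5 (mod 11).
  i = 5 (α = 8): (8−6)(8−9)(8−3)(8−5) = 2·(−1)·5·3 = −30 ≡ 3, so v_5 = 3^{−1} = 4 (mod 11).
  v = [8, 2, 3, 5, 4].
Step 2: syndromes of r = [4, 7, 1, 3, 2] (all sums mod 11).
  S_0 = Σ v_i r_i = 8·4 + 2·7 + 3·1 + 5·3 + 4·2 = 72 ≡ 6.
  S_1 = Σ v_i α_i r_i = 8·6·4 + 2·9·7 + 3·3·1 + 5·5·3 + 4·8·2 = 466 ≡ 4.
  α_i^2 mod 11 = [3, 4, 9, 3, 9].
  S_2 = Σ v_i α_i^2 r_i = 8·3·4 + 2·4·7 + 3·9·1 + 5·3·3 + 4·9·2 = 296 ≡ 10.
  S = (6, 4, 10) ≠ 0, so r is not a codeword (an error is present).
Step 3: locate the error. For a single error e at position i, S_ℓ = v_i·e·α_i^ℓ, so α_err = S_1/S_0.
  S_0^{−1} = 6^{−1} = 2 (mod 11), so α_err = 4·2 = 8 ≡ 8 = α_5. Error position i = 5.
  Consistency check: S_2/S_1 = 10·3 = 30 ≡ 8 = α_err ✓ (single-error assumption holds).
Step 4: error magnitude e = S_0/v_5 = S_0·∏_{j≠5}(α_5 − α_j) = 6·3 = 18 ≡ 7 (mod 11).
Step 5: correct position 5: c_5 = r_5 − e = 2 − 7 ≡ 6 (mod 11). Hence c = [4, 7, 1, 3, 6].
  Check: interpolating c through the α_i gives m(x) = 9 + 1·x (degree < 2) with m(α_i) = c_i for every i, so c is indeed a codeword.


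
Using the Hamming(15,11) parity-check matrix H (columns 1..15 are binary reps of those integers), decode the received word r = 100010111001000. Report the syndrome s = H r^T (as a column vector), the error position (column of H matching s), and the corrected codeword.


s = (1, 1, 1, 0)^T, error position = 14, corrected codeword c = 100010111001010

Compute s = H r^T mod 2 one row at a time:
  s_1 = 1 + 1 + 0 + 0 + 1 + 0 + 0 + 0 = 3 ≡ 1 (mod 2).
  s_2 = 0 + 1 + 0 + 1 + 1 + 0 + 0 + 0 = 3 ≡ 1 (mod 2).
  s_3 = 0 + 0 + 0 + 1 + 0 + 0 + 0 + 0 = 1 ≡ 1 (mod 2).
  s_4 = 1 + 0 + 1 + 1 + 1 + 0 + 0 + 0 = 4 ≡ 0 (mod 2).
s = (1, 1, 1, 0)^T — this equals column 14 of H (binary 1110), so error is at position 14.
Correct: flip bit 14 of r = 100010111001000 to get c = 100010111001010.


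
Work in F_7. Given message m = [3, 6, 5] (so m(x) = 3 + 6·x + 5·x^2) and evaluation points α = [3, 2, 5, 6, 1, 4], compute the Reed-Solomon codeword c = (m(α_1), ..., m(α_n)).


c = [3, 0, 4, 2, 0, 2]

Message polynomial: m(x) = 3 + 6·x + 5·x^2 (mod 7).
For each evaluation point α_i, compute m(α_i) mod 7:
  α_1 = 3: Horner steps 5 → 0 → 3, so m(3) = 3.
  α_2 = 2: Horner steps 5 → 2 → 0, so m(2) = 0.
  α_3 = 5: Horner steps 5 → 3 → 4, so m(5) = 4.
  α_4 = 6: Horner steps 5 → 1 → 2, so m(6) = 2.
  α_5 = 1: Horner steps 5 → 4 → 0, so m(1) = 0.
  α_6 = 4: Horner steps 5 → 5 → 2, so m(4) = 2.
Codeword c = [3, 0, 4, 2, 0, 2] ∈ F_7^6.


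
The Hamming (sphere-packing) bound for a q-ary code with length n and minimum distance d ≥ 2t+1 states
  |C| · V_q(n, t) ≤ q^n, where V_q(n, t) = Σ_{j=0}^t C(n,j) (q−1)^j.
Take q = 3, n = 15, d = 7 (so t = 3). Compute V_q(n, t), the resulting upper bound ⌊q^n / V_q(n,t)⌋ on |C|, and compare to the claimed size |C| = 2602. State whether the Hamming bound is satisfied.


V_q(n, t) = 4091, q^n = 14348907, Hamming bound = 3507, |C| = 2602 ≤ bound (satisfied).

Step 1: Compute V_q(n, t) = Σ_{j=0}^3 C(n, j) (q−1)^j.
  j = 0: C(15,0)·(2)^0 = 1·1 = 1.
  j = 1: C(15,1)·(2)^1 = 15·2 = 30.
  j = 2: C(15,2)·(2)^2 = 105·4 = 420.
  j = 3: C(15,3)·(2)^3 = 455·8 = 3640.
  V_q(n, t) = 1 + 30 + 420 + 3640 = 4091.
Step 2: q^n = 3^15 = 14348907.
Step 3: Hamming bound ⌊q^n / V_q(n,t)⌋ = ⌊14348907/4091⌋ = 3507.
Step 4: Compare |C| = 2602 to 3507: satisfied.
The claimed |C| lies below the Hamming bound.


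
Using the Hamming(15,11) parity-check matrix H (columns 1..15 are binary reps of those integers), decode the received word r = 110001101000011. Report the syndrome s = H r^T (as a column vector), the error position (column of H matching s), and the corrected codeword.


s = (1, 0, 1, 0)^T, error position = 10, corrected codeword c = 110001101100011

Compute s = H r^T mod 2 one row at a time:
  s_1 = 0 + 1 + 0 + 0 + 0 + 0 + 1 + 1 = 3 ≡ 1 (mod 2).
  s_2 = 0 + 0 + 1 + 1 + 0 + 0 + 1 + 1 = 4 ≡ 0 (mod 2).
  s_3 = 1 + 0 + 1 + 1 + 0 + 0 + 1 + 1 = 5 ≡ 1 (mod 2).
  s_4 = 1 + 0 + 0 + 1 + 1 + 0 + 0 + 1 = 4 ≡ 0 (mod 2).
s = (1, 0, 1, 0)^T — this equals column 10 of H (binary 1010), so error is at position 10.
Correct: flip bit 10 of r = 110001101000011 to get c = 110001101100011.


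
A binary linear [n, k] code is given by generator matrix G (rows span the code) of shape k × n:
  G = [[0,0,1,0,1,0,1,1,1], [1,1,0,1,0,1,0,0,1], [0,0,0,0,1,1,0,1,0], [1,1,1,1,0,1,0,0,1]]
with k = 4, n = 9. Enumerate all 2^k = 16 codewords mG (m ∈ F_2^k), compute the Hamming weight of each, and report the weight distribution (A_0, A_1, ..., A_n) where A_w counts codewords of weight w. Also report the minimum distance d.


Weight distribution: A_0 = 1, A_1 = 1, A_3 = 2, A_4 = 4, A_5 = 3, A_6 = 2, A_7 = 2, A_8 = 1. Minimum distance d = 1.

Enumerate all 2^4 = 16 messages m ∈ F_2^4.
For each, compute codeword c = mG in F_2^9, then tally its weight.
  m = 0000 → c = 000000000, weight = 0.
  m = 1000 → c = 001010111, weight = 5.
  m = 0100 → c = 110101001, weight = 5.
  m = 1100 → c = 111111110, weight = 8.
  m = 0010 → c = 000011010, weight = 3.
  m = 1010 → c = 001001101, weight = 4.
  m = 0110 → c = 110110011, weight = 6.
  m = 1110 → c = 111100100, weight = 5.
  m = 0001 → c = 111101001, weight = 6.
  m = 1001 → c = 110111110, weight = 7.
  m = 0101 → c = 001000000, weight = 1.
  m = 1101 → c = 000010111, weight = 4.
  m = 0011 → c = 111110011, weight = 7.
  m = 1011 → c = 110100100, weight = 4.
  m = 0111 → c = 001011010, weight = 4.
  m = 1111 → c = 000001101, weight = 3.
Tally weights:
  weight 0: 1 codewords.
  weight 1: 1 codewords.
  weight 3: 2 codewords.
  weight 4: 4 codewords.
  weight 5: 3 codewords.
  weight 6: 2 codewords.
  weight 7: 2 codewords.
  weight 8: 1 codewords.
Minimum distance d = smallest w > 0 with A_w > 0 = 1.
Sanity: Σ A_w = 16 = 2^4 = 16 ✓.


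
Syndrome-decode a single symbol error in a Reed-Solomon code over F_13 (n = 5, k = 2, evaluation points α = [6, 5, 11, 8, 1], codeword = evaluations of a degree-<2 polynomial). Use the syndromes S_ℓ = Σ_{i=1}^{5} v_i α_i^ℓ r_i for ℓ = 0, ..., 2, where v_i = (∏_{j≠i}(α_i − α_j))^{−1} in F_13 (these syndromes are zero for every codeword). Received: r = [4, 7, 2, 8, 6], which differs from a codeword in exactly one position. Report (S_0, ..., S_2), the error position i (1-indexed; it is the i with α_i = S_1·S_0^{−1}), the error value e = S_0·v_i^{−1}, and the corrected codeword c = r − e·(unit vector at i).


S = (9, 7, 4), error at position 4, error magnitude e = 10, c = [4, 7, 2, 11, 6].

Step 1: column multipliers v_i = (∏_{j≠i}(α_i − α_j))^{−1} mod 13.
  i = 1 (α = 6): (6−5)(6−11)(6−8)(6−1) = 1·(−5)·(−2)·5 = 50 ≡ 11, so v_1 = 11^{−1} = 6 (mod 13).
  i = 2 (α = 5): (5−6)(5−11)(5−8)(5−1) = (−1)·(−6)·(−3)·4 = −72 ≡ 6, so v_2 = 6^{−1} = 11 (mod 13).
  i = 3 (α = 11): (11−6)(11−5)(11−8)(11−1) = 5·6·3·10 = 900 ≡ 3, so v_3 = 3^{−1} = 9 (mod 13).
  i = 4 (α = 8): (8−6)(8−5)(8−11)(8−1) = 2·3·(−3)·7 = −126 ≡ 4, so v_4 = 4^{−1} = 10 (mod 13).
  i = 5 (α = 1): (1−6)(1−5)(1−11)(1−8) = (−5)·(−4)·(−10)·(−7) = 1400 ≡ 9, so v_5 = 9^{−1} = 3 (mod 13).
  v = [6, 11, 9, 10, 3].
Step 2: syndromes of r = [4, 7, 2, 8, 6] (all sums mod 13).
  S_0 = Σ v_i r_i = 6·4 + 11·7 + 9·2 + 10·8 + 3·6 = 217 ≡ 9.
  S_1 = Σ v_i α_i r_i = 6·6·4 + 11·5·7 + 9·11·2 + 10·8·8 + 3·1·6 = 1385 ≡ 7.
  α_i^2 mod 13 = [10, 12, 4, 12, 1].
  S_2 = Σ v_i α_i^2 r_i = 6·10·4 + 11·12·7 + 9·4·2 + 10·12·8 + 3·1·6 = 2214 ≡ 4.
  S = (9, 7, 4) ≠ 0, so r is not a codeword (an error is present).
Step 3: locate the error. For a single error e at position i, S_ℓ = v_i·e·α_i^ℓ, so α_err = S_1/S_0.
  S_0^{−1} = 9^{−1} = 3 (mod 13), so α_err = 7·3 = 21 ≡ 8 = α_4. Error position i = 4.
  Consistency check: S_2/S_1 = 4·2 = 8 ≡ 8 = α_err ✓ (single-error assumption holds).
Step 4: error magnitude e = S_0/v_4 = S_0·∏_{j≠4}(α_4 − α_j) = 9·4 = 36 ≡ 10 (mod 13).
Step 5: correct position 4: c_4 = r_4 − e = 8 − 10 ≡ 11 (mod 13). Hence c = [4, 7, 2, 11, 6].
  Check: interpolating c through the α_i gives m(x) = 9 + 10·x (degree < 2) with m(α_i) = c_i for every i, so c is indeed a codeword.


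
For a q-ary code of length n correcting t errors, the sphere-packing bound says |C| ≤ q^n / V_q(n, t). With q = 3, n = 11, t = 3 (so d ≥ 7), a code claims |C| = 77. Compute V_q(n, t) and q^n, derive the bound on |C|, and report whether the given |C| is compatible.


V_q(n, t) = 1563, q^n = 177147, Hamming bound = 113, |C| = 77 ≤ bound (satisfied).

Step 1: Compute V_q(n, t) = Σ_{j=0}^3 C(n, j) (q−1)^j.
  j = 0: C(11,0)·(2)^0 = 1·1 = 1.
  j = 1: C(11,1)·(2)^1 = 11·2 = 22.
  j = 2: C(11,2)·(2)^2 = 55·4 = 220.
  j = 3: C(11,3)·(2)^3 = 165·8 = 1320.
  V_q(n, t) = 1 + 22 + 220 + 1320 = 1563.
Step 2: q^n = 3^11 = 177147.
Step 3: Hamming bound ⌊q^n / V_q(n,t)⌋ = ⌊177147/1563⌋ = 113.
Step 4: Compare |C| = 77 to 113: satisfied.
The claimed |C| lies below the Hamming bound.


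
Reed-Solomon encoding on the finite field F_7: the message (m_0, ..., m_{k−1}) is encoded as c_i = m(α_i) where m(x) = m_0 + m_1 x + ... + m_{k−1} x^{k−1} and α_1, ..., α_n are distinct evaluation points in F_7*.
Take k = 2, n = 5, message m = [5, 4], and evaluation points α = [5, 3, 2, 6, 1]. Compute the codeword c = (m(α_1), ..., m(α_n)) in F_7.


c = [4, 3, 6, 1, 2]

Message polynomial: m(x) = 5 + 4·x (mod 7).
For each evaluation point α_i, compute m(α_i) mod 7:
  α_1 = 5: Horner steps 4 → 4, so m(5) = 4.
  α_2 = 3: Horner steps 4 → 3, so m(3) = 3.
  α_3 = 2: Horner steps 4 → 6, so m(2) = 6.
  α_4 = 6: Horner steps 4 → 1, so m(6) = 1.
  α_5 = 1: Horner steps 4 → 2, so m(1) = 2.
Codeword c = [4, 3, 6, 1, 2] ∈ F_7^5.


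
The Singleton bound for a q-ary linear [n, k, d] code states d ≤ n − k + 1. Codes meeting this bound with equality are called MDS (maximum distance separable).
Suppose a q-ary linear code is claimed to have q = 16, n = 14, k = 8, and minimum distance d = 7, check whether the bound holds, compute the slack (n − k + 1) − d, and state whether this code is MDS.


Singleton RHS = n − k + 1 = 7, slack = 0, bound satisfied, MDS.

Singleton bound: d ≤ n − k + 1.
Here n = 14, k = 8, so n − k + 1 = 7.
Given d = 7, check d ≤ 7: YES.
Slack = (n − k + 1) − d = 0.
The code is MDS (slack = 0).
Description: the claimed parameters are [14, 8, 7]_16; such a code would be MDS (meets Singleton bound).


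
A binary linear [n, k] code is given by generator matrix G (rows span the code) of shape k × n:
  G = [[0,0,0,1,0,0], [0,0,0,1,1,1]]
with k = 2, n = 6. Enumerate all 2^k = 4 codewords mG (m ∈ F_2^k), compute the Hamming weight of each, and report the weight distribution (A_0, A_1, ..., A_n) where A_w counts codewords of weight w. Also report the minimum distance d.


Weight distribution: A_0 = 1, A_1 = 1, A_2 = 1, A_3 = 1. Minimum distance d = 1.

Enumerate all 2^2 = 4 messages m ∈ F_2^2.
For each, compute codeword c = mG in F_2^6, then tally its weight.
  m = 00 → c = 000000, weight = 0.
  m = 10 → c = 000100, weight = 1.
  m = 01 → c = 000111, weight = 3.
  m = 11 → c = 000011, weight = 2.
Tally weights:
  weight 0: 1 codewords.
  weight 1: 1 codewords.
  weight 2: 1 codewords.
  weight 3: 1 codewords.
Minimum distance d = smallest w > 0 with A_w > 0 = 1.
Sanity: Σ A_w = 4 = 2^2 = 4 ✓.


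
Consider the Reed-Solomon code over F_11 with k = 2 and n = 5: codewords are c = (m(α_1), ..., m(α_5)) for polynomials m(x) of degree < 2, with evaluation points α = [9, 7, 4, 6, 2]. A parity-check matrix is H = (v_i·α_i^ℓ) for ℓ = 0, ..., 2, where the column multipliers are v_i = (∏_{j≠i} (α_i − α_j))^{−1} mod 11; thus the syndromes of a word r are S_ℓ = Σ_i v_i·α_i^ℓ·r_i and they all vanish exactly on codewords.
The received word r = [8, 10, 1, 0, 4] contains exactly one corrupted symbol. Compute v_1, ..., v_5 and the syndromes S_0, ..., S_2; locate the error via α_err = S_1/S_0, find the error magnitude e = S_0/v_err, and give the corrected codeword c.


S = (9, 3, 1), error at position 3, error magnitude e = 10, c = [8, 10, 2, 0, 4].

Step 1: column multipliers v_i = (∏_{j≠i}(α_i − α_j))^{−1} mod 11.
  i = 1 (α = 9): (9−7)(9−4)(9−6)(9−2) = 2·5·3·7 = 210 ≡ 1, so v_1 = 1^{−1} = 1 (mod 11).
  i = 2 (α = 7): (7−9)(7−4)(7−6)(7−2) = (−2)·3·1·5 = −30 ≡ 3, so v_2 = 3^{−1} = 4 (mod 11).
  i = 3 (α = 4): (4−9)(4−7)(4−6)(4−2) = (−5)·(−3)·(−2)·2 = −60 ≡ 6, so v_3 = 6^{−1} = 2 (mod 11).
  i = 4 (α = 6): (6−9)(6−7)(6−4)(6−2) = (−3)·(−1)·2·4 = 24 ≡ 2, so v_4 = 2^{−1} = 6 (mod 11).
  i = 5 (α = 2): (2−9)(2−7)(2−4)(2−6) = (−7)·(−5)·(−2)·(−4) = 280 ≡ 5, so v_5 = 5^{−1} = 9 (mod 11).
  v = [1, 4, 2, 6, 9].
Step 2: syndromes of r = [8, 10, 1, 0, 4] (all sums mod 11).
  S_0 = Σ v_i r_i = 1·8 + 4·10 + 2·1 + 6·0 + 9·4 = 86 ≡ 9.
  S_1 = Σ v_i α_i r_i = 1·9·8 + 4·7·10 + 2·4·1 + 6·6·0 + 9·2·4 = 432 ≡ 3.
  α_i^2 mod 11 = [4, 5, 5, 3, 4].
  S_2 = Σ v_i α_i^2 r_i = 1·4·8 + 4·5·10 + 2·5·1 + 6·3·0 + 9·4·4 = 386 ≡ 1.
  S = (9, 3, 1) ≠ 0, so r is not a codeword (an error is present).
Step 3: locate the error. For a single error e at position i, S_ℓ = v_i·e·α_i^ℓ, so α_err = S_1/S_0.
  S_0^{−1} = 9^{−1} = 5 (mod 11), so α_err = 3·5 = 15 ≡ 4 = α_3. Error position i = 3.
  Consistency check: S_2/S_1 = 1·4 = 4 ≡ 4 = α_err ✓ (single-error assumption holds).
Step 4: error magnitude e = S_0/v_3 = S_0·∏_{j≠3}(α_3 − α_j) = 9·6 = 54 ≡ 10 (mod 11).
Step 5: correct position 3: c_3 = r_3 − e = 1 − 10 ≡ 2 (mod 11). Hence c = [8, 10, 2, 0, 4].
  Check: interpolating c through the α_i gives m(x) = 6 + 10·x (degree < 2) with m(α_i) = c_i for every i, so c is indeed a codeword.


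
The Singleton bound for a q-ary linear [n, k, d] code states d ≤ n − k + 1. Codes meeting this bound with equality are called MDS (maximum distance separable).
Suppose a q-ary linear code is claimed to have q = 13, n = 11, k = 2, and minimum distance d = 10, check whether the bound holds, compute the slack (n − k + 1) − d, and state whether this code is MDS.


Singleton RHS = n − k + 1 = 10, slack = 0, bound satisfied, MDS.

Singleton bound: d ≤ n − k + 1.
Here n = 11, k = 2, so n − k + 1 = 10.
Given d = 10, check d ≤ 10: YES.
Slack = (n − k + 1) − d = 0.
The code is MDS (slack = 0).
Description: the claimed parameters are [11, 2, 10]_13; such a code would be MDS (meets Singleton bound).


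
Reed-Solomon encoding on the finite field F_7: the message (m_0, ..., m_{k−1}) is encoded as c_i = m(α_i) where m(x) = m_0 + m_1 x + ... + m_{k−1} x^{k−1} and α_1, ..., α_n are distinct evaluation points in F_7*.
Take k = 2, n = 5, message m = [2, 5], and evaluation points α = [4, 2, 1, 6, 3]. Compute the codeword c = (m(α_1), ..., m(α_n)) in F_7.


c = [1, 5, 0, 4, 3]

Message polynomial: m(x) = 2 + 5·x (mod 7).
For each evaluation point α_i, compute m(α_i) mod 7:
  α_1 = 4: Horner steps 5 → 1, so m(4) = 1.
  α_2 = 2: Horner steps 5 → 5, so m(2) = 5.
  α_3 = 1: Horner steps 5 → 0, so m(1) = 0.
  α_4 = 6: Horner steps 5 → 4, so m(6) = 4.
  α_5 = 3: Horner steps 5 → 3, so m(3) = 3.
Codeword c = [1, 5, 0, 4, 3] ∈ F_7^5.


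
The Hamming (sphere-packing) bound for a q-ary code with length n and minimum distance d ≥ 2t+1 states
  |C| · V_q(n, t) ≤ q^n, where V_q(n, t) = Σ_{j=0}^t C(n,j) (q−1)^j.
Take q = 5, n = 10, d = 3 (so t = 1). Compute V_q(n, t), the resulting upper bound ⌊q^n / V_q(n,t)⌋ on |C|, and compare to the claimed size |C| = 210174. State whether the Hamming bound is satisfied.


V_q(n, t) = 41, q^n = 9765625, Hamming bound = 238185, |C| = 210174 ≤ bound (satisfied).

Step 1: Compute V_q(n, t) = Σ_{j=0}^1 C(n, j) (q−1)^j.
  j = 0: C(10,0)·(4)^0 = 1·1 = 1.
  j = 1: C(10,1)·(4)^1 = 10·4 = 40.
  V_q(n, t) = 1 + 40 = 41.
Step 2: q^n = 5^10 = 9765625.
Step 3: Hamming bound ⌊q^n / V_q(n,t)⌋ = ⌊9765625/41⌋ = 238185.
Step 4: Compare |C| = 210174 to 238185: satisfied.
The claimed |C| lies below the Hamming bound.


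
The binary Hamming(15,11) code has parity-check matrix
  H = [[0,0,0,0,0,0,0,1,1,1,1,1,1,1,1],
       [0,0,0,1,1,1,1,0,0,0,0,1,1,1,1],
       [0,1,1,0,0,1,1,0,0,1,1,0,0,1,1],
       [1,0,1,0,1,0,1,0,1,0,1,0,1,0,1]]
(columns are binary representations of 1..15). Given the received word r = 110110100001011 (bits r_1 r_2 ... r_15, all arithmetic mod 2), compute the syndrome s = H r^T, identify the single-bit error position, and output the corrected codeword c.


s = (1, 0, 0, 0)^T, error position = 8, corrected codeword c = 110110110001011

Compute s = H r^T mod 2 one row at a time:
  s_1 = 0 + 0 + 0 + 0 + 1 + 0 + 1 + 1 = 3 ≡ 1 (mod 2).
  s_2 = 1 + 1 + 0 + 1 + 1 + 0 + 1 + 1 = 6 ≡ 0 (mod 2).
  s_3 = 1 + 0 + 0 + 1 + 0 + 0 + 1 + 1 = 4 ≡ 0 (mod 2).
  s_4 = 1 + 0 + 1 + 1 + 0 + 0 + 0 + 1 = 4 ≡ 0 (mod 2).
s = (1, 0, 0, 0)^T — this equals column 8 of H (binary 1000), so error is at position 8.
Correct: flip bit 8 of r = 110110100001011 to get c = 110110110001011.


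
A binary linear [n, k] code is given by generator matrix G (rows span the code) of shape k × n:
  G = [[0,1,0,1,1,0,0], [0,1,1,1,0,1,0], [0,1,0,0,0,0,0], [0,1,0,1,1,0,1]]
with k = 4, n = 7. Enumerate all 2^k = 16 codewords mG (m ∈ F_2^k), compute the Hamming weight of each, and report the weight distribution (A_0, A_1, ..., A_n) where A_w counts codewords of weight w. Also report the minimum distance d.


Weight distribution: A_0 = 1, A_1 = 2, A_2 = 2, A_3 = 4, A_4 = 5, A_5 = 2. Minimum distance d = 1.

Enumerate all 2^4 = 16 messages m ∈ F_2^4.
For each, compute codeword c = mG in F_2^7, then tally its weight.
  m = 0000 → c = 0000000, weight = 0.
  m = 1000 → c = 0101100, weight = 3.
  m = 0100 → c = 0111010, weight = 4.
  m = 1100 → c = 0010110, weight = 3.
  m = 0010 → c = 0100000, weight = 1.
  m = 1010 → c = 0001100, weight = 2.
  m = 0110 → c = 0011010, weight = 3.
  m = 1110 → c = 0110110, weight = 4.
  m = 0001 → c = 0101101, weight = 4.
  m = 1001 → c = 0000001, weight = 1.
  m = 0101 → c = 0010111, weight = 4.
  m = 1101 → c = 0111011, weight = 5.
  m = 0011 → c = 0001101, weight = 3.
  m = 1011 → c = 0100001, weight = 2.
  m = 0111 → c = 0110111, weight = 5.
  m = 1111 → c = 0011011, weight = 4.
Tally weights:
  weight 0: 1 codewords.
  weight 1: 2 codewords.
  weight 2: 2 codewords.
  weight 3: 4 codewords.
  weight 4: 5 codewords.
  weight 5: 2 codewords.
Minimum distance d = smallest w > 0 with A_w > 0 = 1.
Sanity: Σ A_w = 16 = 2^4 = 16 ✓.


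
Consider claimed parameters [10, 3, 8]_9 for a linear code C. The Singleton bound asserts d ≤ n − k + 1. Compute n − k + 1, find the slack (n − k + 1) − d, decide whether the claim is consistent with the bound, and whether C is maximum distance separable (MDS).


Singleton RHS = n − k + 1 = 8, slack = 0, bound satisfied, MDS.

Singleton bound: d ≤ n − k + 1.
Here n = 10, k = 3, so n − k + 1 = 8.
Given d = 8, check d ≤ 8: YES.
Slack = (n − k + 1) − d = 0.
The code is MDS (slack = 0).
Description: the claimed parameters are [10, 3, 8]_9; such a code would be MDS (meets Singleton bound).


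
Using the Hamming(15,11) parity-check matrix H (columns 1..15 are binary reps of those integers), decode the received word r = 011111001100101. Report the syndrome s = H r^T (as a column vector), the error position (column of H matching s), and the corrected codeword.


s = (0, 1, 1, 1)^T, error position = 7, corrected codeword c = 011111101100101

Compute s = H r^T mod 2 one row at a time:
  s_1 = 0 + 1 + 1 + 0 + 0 + 1 + 0 + 1 = 4 ≡ 0 (mod 2).
  s_2 = 1 + 1 + 1 + 0 + 0 + 1 + 0 + 1 = 5 ≡ 1 (mod 2).
  s_3 = 1 + 1 + 1 + 0 + 1 + 0 + 0 + 1 = 5 ≡ 1 (mod 2).
  s_4 = 0 + 1 + 1 + 0 + 1 + 0 + 1 + 1 = 5 ≡ 1 (mod 2).
s = (0, 1, 1, 1)^T — this equals column 7 of H (binary 0111), so error is at position 7.
Correct: flip bit 7 of r = 011111001100101 to get c = 011111101100101.


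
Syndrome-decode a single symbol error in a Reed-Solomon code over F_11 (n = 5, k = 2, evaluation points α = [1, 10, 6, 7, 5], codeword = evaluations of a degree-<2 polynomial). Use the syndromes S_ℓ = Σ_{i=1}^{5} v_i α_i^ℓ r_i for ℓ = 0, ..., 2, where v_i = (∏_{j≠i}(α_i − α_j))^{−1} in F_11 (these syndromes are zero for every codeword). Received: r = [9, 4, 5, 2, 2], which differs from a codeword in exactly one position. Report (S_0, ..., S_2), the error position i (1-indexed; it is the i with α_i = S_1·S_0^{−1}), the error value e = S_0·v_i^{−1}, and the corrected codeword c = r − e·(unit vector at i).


S = (4, 9, 1), error at position 5, error magnitude e = 5, c = [9, 4, 5, 2, 8].

Step 1: column multipliers v_i = (∏_{j≠i}(α_i − α_j))^{−1} mod 11.
  i = 1 (α = 1): (1−10)(1−6)(1−7)(1−5) = (−9)·(−5)·(−6)·(−4) = 1080 ≡ 2, so v_1 = 2^{−1} = 6 (mod 11).
  i = 2 (α = 10): (10−1)(10−6)(10−7)(10−5) = 9·4·3·5 = 540 ≡ 1, so v_2 = 1^{−1} = 1 (mod 11).
  i = 3 (α = 6): (6−1)(6−10)(6−7)(6−5) = 5·(−4)·(−1)·1 = 20 ≡ 9, so v_3 = 9^{−1} = 5 (mod 11).
  i = 4 (α = 7): (7−1)(7−10)(7−6)(7−5) = 6·(−3)·1·2 = −36 ≡ 8, so v_4 = 8^{−1} = 7 (mod 11).
  i = 5 (α = 5): (5−1)(5−10)(5−6)(5−7) = 4·(−5)·(−1)·(−2) = −40 ≡ 4, so v_5 = 4^{−1} = 3 (mod 11).
  v = [6, 1, 5, 7, 3].
Step 2: syndromes of r = [9, 4, 5, 2, 2] (all sums mod 11).
  S_0 = Σ v_i r_i = 6·9 + 1·4 + 5·5 + 7·2 + 3·2 = 103 ≡ 4.
  S_1 = Σ v_i α_i r_i = 6·1·9 + 1·10·4 + 5·6·5 + 7·7·2 + 3·5·2 = 372 ≡ 9.
  α_i^2 mod 11 = [1, 1, 3, 5, 3].
  S_2 = Σ v_i α_i^2 r_i = 6·1·9 + 1·1·4 + 5·3·5 + 7·5·2 + 3·3·2 = 221 ≡ 1.
  S = (4, 9, 1) ≠ 0, so r is not a codeword (an error is present).
Step 3: locate the error. For a single error e at position i, S_ℓ = v_i·e·α_i^ℓ, so α_err = S_1/S_0.
  S_0^{−1} = 4^{−1} = 3 (mod 11), so α_err = 9·3 = 27 ≡ 5 = α_5. Error position i = 5.
  Consistency check: S_2/S_1 = 1·5 = 5 ≡ 5 = α_err ✓ (single-error assumption holds).
Step 4: error magnitude e = S_0/v_5 = S_0·∏_{j≠5}(α_5 − α_j) = 4·4 = 16 ≡ 5 (mod 11).
Step 5: correct position 5: c_5 = r_5 − e = 2 − 5 ≡ 8 (mod 11). Hence c = [9, 4, 5, 2, 8].
  Check: interpolating c through the α_i gives m(x) = 1 + 8·x (degree < 2) with m(α_i) = c_i for every i, so c is indeed a codeword.


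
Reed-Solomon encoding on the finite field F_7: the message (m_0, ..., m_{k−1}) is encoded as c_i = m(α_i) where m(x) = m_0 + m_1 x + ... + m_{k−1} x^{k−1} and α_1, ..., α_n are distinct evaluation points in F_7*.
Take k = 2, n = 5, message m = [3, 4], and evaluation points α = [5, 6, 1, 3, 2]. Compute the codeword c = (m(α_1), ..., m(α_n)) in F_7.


c = [2, 6, 0, 1, 4]

Message polynomial: m(x) = 3 + 4·x (mod 7).
For each evaluation point α_i, compute m(α_i) mod 7:
  α_1 = 5: Horner steps 4 → 2, so m(5) = 2.
  α_2 = 6: Horner steps 4 → 6, so m(6) = 6.
  α_3 = 1: Horner steps 4 → 0, so m(1) = 0.
  α_4 = 3: Horner steps 4 → 1, so m(3) = 1.
  α_5 = 2: Horner steps 4 → 4, so m(2) = 4.
Codeword c = [2, 6, 0, 1, 4] ∈ F_7^5.


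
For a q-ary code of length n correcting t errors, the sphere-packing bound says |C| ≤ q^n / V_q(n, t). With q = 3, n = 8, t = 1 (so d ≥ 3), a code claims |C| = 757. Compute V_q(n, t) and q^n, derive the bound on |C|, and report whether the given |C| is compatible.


V_q(n, t) = 17, q^n = 6561, Hamming bound = 385, |C| = 757 > bound (violated).

Step 1: Compute V_q(n, t) = Σ_{j=0}^1 C(n, j) (q−1)^j.
  j = 0: C(8,0)·(2)^0 = 1·1 = 1.
  j = 1: C(8,1)·(2)^1 = 8·2 = 16.
  V_q(n, t) = 1 + 16 = 17.
Step 2: q^n = 3^8 = 6561.
Step 3: Hamming bound ⌊q^n / V_q(n,t)⌋ = ⌊6561/17⌋ = 385.
Step 4: Compare |C| = 757 to 385: violated.
The claimed |C| lies above the Hamming bound, so no 3-ary code of length 8 with d ≥ 3 can have 757 codewords.


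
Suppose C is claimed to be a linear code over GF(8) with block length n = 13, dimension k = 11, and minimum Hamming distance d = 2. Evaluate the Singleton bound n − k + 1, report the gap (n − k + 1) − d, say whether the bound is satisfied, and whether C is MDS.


Singleton RHS = n − k + 1 = 3, slack = 1, bound satisfied, not MDS.

Singleton bound: d ≤ n − k + 1.
Here n = 13, k = 11, so n − k + 1 = 3.
Given d = 2, check d ≤ 3: YES.
Slack = (n − k + 1) − d = 1.
The code is NOT MDS (slack = 1 > 0).
Description: the claimed parameters are [13, 11, 2]_8; such a code would be non-MDS.


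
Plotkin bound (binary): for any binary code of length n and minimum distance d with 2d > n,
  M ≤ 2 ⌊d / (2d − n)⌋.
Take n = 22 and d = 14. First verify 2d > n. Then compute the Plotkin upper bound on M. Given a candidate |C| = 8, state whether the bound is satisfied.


Plotkin bound M ≤ 4; given |C| = 8 > bound (violated).

Check applicability: 2d = 28, n = 22.
2d − n = 6 > 0, so Plotkin applies.
Compute d/(2d−n) = 14/6 ≈ 2.3333.
⌊d/(2d−n)⌋ = 2.
Plotkin bound: M ≤ 2·2 = 4.
Given |C| = 8, check: VIOLATED.
This |C| is above the Plotkin bound, so no binary code with n = 22, d = 14 and 8 codewords exists.


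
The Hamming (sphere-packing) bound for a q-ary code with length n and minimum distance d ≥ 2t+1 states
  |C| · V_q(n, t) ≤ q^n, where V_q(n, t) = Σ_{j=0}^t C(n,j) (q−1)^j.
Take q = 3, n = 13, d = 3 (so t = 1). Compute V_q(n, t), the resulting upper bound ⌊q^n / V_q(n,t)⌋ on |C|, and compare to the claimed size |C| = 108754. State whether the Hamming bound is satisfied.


V_q(n, t) = 27, q^n = 1594323, Hamming bound = 59049, |C| = 108754 > bound (violated).

Step 1: Compute V_q(n, t) = Σ_{j=0}^1 C(n, j) (q−1)^j.
  j = 0: C(13,0)·(2)^0 = 1·1 = 1.
  j = 1: C(13,1)·(2)^1 = 13·2 = 26.
  V_q(n, t) = 1 + 26 = 27.
Step 2: q^n = 3^13 = 1594323.
Step 3: Hamming bound ⌊q^n / V_q(n,t)⌋ = ⌊1594323/27⌋ = 59049.
Step 4: Compare |C| = 108754 to 59049: violated.
The claimed |C| lies above the Hamming bound, so no 3-ary code of length 13 with d ≥ 3 can have 108754 codewords.


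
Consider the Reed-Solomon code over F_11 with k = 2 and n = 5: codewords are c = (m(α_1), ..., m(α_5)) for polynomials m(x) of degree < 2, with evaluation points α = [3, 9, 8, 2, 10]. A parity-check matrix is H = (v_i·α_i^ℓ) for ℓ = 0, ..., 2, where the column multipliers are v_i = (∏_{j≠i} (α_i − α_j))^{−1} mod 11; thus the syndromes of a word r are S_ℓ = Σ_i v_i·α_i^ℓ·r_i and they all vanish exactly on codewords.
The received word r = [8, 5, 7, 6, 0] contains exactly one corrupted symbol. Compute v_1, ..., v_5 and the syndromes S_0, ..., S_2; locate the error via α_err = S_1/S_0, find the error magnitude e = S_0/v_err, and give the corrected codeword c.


S = (9, 4, 3), error at position 2, error magnitude e = 7, c = [8, 9, 7, 6, 0].

Step 1: column multipliers v_i = (∏_{j≠i}(α_i − α_j))^{−1} mod 11.
  i = 1 (α = 3): (3−9)(3−8)(3−2)(3−10) = (−6)·(−5)·1·(−7) = −210 ≡ 10, so v_1 = 10^{−1} = 10 (mod 11).
  i = 2 (α = 9): (9−3)(9−8)(9−2)(9−10) = 6·1·7·(−1) = −42 ≡ 2, so v_2 = 2^{−1} = 6 (mod 11).
  i = 3 (α = 8): (8−3)(8−9)(8−2)(8−10) = 5·(−1)·6·(−2) = 60 ≡ 5, so v_3 = 5^{−1} = 9 (mod 11).
  i = 4 (α = 2): (2−3)(2−9)(2−8)(2−10) = (−1)·(−7)·(−6)·(−8) = 336 ≡ 6, so v_4 = 6^{−1} = 2 (mod 11).
  i = 5 (α = 10): (10−3)(10−9)(10−8)(10−2) = 7·1·2·8 = 112 ≡ 2, so v_5 = 2^{−1} = 6 (mod 11).
  v = [10, 6, 9, 2, 6].
Step 2: syndromes of r = [8, 5, 7, 6, 0] (all sums mod 11).
  S_0 = Σ v_i r_i = 10·8 + 6·5 + 9·7 + 2·6 + 6·0 = 185 ≡ 9.
  S_1 = Σ v_i α_i r_i = 10·3·8 + 6·9·5 + 9·8·7 + 2·2·6 + 6·10·0 = 1038 ≡ 4.
  α_i^2 mod 11 = [9, 4, 9, 4, 1].
  S_2 = Σ v_i α_i^2 r_i = 10·9·8 + 6·4·5 + 9·9·7 + 2·4·6 + 6·1·0 = 1455 ≡ 3.
  S = (9, 4, 3) ≠ 0, so r is not a codeword (an error is present).
Step 3: locate the error. For a single error e at position i, S_ℓ = v_i·e·α_i^ℓ, so α_err = S_1/S_0.
  S_0^{−1} = 9^{−1} = 5 (mod 11), so α_err = 4·5 = 20 ≡ 9 = α_2. Error position i = 2.
  Consistency check: S_2/S_1 = 3·3 = 9 ≡ 9 = α_err ✓ (single-error assumption holds).
Step 4: error magnitude e = S_0/v_2 = S_0·∏_{j≠2}(α_2 − α_j) = 9·2 = 18 ≡ 7 (mod 11).
Step 5: correct position 2: c_2 = r_2 − e = 5 − 7 ≡ 9 (mod 11). Hence c = [8, 9, 7, 6, 0].
  Check: interpolating c through the α_i gives m(x) = 2 + 2·x (degree < 2) with m(α_i) = c_i for every i, so c is indeed a codeword.
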